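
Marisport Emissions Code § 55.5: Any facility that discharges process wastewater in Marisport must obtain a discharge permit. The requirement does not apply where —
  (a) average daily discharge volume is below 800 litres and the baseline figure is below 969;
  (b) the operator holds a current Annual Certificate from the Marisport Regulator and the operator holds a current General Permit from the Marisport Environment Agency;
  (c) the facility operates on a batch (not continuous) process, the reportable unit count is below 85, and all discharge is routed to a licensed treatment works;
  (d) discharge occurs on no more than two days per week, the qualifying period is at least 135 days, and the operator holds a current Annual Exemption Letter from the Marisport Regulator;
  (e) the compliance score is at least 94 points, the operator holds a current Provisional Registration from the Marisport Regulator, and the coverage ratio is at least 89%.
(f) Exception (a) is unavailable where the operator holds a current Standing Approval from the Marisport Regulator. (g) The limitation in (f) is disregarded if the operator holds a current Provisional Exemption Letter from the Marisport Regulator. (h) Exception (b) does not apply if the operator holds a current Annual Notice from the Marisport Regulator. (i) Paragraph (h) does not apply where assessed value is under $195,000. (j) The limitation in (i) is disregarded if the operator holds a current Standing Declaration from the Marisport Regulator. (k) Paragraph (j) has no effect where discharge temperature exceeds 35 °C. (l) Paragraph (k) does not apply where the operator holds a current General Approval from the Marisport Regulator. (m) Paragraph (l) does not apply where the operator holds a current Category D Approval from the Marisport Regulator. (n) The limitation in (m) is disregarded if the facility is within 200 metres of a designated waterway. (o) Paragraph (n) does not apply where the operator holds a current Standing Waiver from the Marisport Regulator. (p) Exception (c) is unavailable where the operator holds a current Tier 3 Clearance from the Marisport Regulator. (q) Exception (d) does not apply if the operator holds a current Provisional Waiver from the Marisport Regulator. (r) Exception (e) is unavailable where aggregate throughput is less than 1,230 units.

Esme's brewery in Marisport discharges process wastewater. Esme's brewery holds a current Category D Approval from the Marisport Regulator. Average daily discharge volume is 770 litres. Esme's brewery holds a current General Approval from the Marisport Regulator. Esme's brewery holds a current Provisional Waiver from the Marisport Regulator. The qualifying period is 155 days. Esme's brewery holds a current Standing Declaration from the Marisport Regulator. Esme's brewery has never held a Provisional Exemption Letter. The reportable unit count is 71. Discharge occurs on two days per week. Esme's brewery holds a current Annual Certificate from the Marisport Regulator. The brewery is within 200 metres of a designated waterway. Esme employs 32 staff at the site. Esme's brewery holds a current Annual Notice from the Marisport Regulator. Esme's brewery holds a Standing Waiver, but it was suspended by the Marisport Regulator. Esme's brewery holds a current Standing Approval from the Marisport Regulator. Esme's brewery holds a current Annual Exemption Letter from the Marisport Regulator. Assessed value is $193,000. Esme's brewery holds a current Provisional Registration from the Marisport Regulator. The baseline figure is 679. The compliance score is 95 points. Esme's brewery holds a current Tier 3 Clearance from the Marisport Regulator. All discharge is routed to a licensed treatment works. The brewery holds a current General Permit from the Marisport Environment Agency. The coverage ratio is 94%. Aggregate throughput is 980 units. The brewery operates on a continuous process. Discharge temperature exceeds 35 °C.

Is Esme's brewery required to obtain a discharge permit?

All of (a)'s requirements are met (average daily discharge volume is 770 litres, below the 800 litres limit; the baseline figure is 679, below the 969 limit). Turning to paragraphs (f)–(g): (f) operates against (a): a current Standing Approval is held. (g), which would lift (f), does not operate here — there is no Provisional Exemption Letter in force. Exception (a) does not apply.
All of (b)'s requirements are met (a current Annual Certificate is held; a current General Permit is held). But applying paragraphs (h)–(o): (h) is engaged — a current Annual Notice is held. (i) is engaged (assessed value is $193,000, under the $195,000 limit), but is set aside by (j): (j) operates against (i): a current Standing Declaration is held. (k) applies (discharge temperature exceeds 35 °C), but is overridden by (l): (l) applies — a current General Approval is held. (m) operates (a current Category D Approval is held), but yields to (n): (n) operates against (m): the brewery is within 200 m of a designated waterway. (o) is inapplicable (there is no Standing Waiver in force), so (n) stands. (b) is therefore removed.
Exception (c) fails — the facility operates on a continuous process.
All of (d)'s requirements are met (discharge occurs on no more than two days per week; the qualifying period is 155 days, meeting the 135 days threshold; a current Annual Exemption Letter is held). Turning to paragraph (q): (q) operates against (d): a current Provisional Waiver is held. So (d) is unavailable.
All of (e)'s requirements are met (the compliance score is 95 points, meeting the 94 points threshold; a current Provisional Registration is held; the coverage ratio is 94%, meeting the 89% threshold). However, paragraph (r) must be considered: (r) operates — aggregate throughput is 980 units, less than the 1,230 units limit. Exception (e) does not apply.
Every exception is unavailable, so the rule governs.

Yes — Esme's brewery must obtain a discharge permit.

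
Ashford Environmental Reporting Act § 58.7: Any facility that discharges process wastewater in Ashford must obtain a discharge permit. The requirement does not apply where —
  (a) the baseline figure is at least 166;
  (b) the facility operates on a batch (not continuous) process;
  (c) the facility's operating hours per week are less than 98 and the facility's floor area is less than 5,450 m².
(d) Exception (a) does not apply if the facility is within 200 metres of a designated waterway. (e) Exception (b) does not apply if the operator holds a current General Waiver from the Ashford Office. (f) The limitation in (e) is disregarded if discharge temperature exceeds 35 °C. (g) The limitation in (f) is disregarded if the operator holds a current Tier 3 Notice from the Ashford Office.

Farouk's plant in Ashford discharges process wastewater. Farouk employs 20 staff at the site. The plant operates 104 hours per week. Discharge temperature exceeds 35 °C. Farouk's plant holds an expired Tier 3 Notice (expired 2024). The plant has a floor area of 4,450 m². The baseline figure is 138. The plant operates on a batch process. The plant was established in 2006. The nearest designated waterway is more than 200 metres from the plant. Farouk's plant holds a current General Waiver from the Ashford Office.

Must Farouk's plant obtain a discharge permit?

No — exception (b) applies; Farouk's plant is not required to obtain a discharge permit.

Exception (a) fails — the baseline figure is 138, short of 166.
Exception (b)'s conditions are all satisfied: the facility operates on a batch process. Applying paragraphs (e)–(g): (e) would limit (b) — a current General Waiver is held — but (f) sets (e) aside: (f) applies — discharge temperature exceeds 35 °C. (g) is not engaged (the Tier 3 Notice is not current), so (f) stands. Exception (b) stands.
Exception (c) requires that the facility's operating hours per week are less than 98; but the facility's operating hours per week are 104, not less than 98, so (c) is unavailable.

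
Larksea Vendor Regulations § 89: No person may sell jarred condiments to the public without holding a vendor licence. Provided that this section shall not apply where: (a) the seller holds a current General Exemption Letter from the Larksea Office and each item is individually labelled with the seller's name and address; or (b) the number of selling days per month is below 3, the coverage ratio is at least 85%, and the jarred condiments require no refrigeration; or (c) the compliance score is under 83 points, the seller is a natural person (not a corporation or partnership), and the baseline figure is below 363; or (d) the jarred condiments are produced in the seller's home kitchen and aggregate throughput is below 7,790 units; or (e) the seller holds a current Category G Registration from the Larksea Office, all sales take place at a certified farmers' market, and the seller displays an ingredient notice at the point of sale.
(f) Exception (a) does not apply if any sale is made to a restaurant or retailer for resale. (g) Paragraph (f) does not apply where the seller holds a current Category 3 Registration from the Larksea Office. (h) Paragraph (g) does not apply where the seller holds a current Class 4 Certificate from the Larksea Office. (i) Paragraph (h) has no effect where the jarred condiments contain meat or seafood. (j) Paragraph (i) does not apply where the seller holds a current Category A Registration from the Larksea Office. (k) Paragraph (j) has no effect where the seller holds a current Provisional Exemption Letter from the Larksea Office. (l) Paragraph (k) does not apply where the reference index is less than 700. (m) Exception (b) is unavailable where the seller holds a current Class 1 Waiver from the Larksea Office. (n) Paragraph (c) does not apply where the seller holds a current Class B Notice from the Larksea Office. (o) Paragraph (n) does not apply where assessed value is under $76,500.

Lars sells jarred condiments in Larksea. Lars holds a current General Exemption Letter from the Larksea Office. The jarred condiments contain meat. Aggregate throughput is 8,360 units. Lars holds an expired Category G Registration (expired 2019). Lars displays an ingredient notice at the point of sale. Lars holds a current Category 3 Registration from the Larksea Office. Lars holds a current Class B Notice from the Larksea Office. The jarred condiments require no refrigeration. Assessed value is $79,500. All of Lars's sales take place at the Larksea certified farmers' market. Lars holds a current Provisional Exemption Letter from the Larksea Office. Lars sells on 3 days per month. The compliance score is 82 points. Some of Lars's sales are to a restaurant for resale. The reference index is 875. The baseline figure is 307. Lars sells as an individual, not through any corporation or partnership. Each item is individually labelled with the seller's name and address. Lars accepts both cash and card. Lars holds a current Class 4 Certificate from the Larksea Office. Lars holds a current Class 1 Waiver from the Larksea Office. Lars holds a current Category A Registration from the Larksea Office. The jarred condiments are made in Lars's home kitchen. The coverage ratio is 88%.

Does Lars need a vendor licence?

Exception (a)'s conditions are all satisfied: a current General Exemption Letter is held; items are individually labelled. Under paragraphs (f)–(l): (f) would limit (a) — some sales are to a restaurant for resale — but (g) sets (f) aside: (g) operates — a current Category 3 Registration is held. (h) is triggered (a current Class 4 Certificate is held), but is displaced by (i): (i) operates against (h): the jarred condiments contain meat. (j) would limit (i) — a current Category A Registration is held — but (k) sets (j) aside: (k) operates against (j): a current Provisional Exemption Letter is held. (l) is not triggered (the reference index is 875, not less than 700), so (k) stands. (a) remains available.
Exception (b) requires that the number of selling days per month is below 3; but the number of selling days per month is 3, not below 3, so (b) is unavailable.
All of (c)'s requirements are met (the compliance score is 82 points, under the 83 points limit; the seller is a natural person; the baseline figure is 307, below the 363 limit). But applying paragraphs (n)–(o): (n) operates against (c): a current Class B Notice is held. (o) is inapplicable (assessed value is $79,500, not under $76,500), so (n) stands. (c) is therefore removed.
Exception (d) fails — aggregate throughput is 8,360 units, not below 7,790 units.
Exception (e) requires that the seller holds a current Category G Registration from the Larksea Office; but no current Category G Registration is held, so (e) is unavailable.

No — exception (a) applies; Lars is not required to hold a vendor licence.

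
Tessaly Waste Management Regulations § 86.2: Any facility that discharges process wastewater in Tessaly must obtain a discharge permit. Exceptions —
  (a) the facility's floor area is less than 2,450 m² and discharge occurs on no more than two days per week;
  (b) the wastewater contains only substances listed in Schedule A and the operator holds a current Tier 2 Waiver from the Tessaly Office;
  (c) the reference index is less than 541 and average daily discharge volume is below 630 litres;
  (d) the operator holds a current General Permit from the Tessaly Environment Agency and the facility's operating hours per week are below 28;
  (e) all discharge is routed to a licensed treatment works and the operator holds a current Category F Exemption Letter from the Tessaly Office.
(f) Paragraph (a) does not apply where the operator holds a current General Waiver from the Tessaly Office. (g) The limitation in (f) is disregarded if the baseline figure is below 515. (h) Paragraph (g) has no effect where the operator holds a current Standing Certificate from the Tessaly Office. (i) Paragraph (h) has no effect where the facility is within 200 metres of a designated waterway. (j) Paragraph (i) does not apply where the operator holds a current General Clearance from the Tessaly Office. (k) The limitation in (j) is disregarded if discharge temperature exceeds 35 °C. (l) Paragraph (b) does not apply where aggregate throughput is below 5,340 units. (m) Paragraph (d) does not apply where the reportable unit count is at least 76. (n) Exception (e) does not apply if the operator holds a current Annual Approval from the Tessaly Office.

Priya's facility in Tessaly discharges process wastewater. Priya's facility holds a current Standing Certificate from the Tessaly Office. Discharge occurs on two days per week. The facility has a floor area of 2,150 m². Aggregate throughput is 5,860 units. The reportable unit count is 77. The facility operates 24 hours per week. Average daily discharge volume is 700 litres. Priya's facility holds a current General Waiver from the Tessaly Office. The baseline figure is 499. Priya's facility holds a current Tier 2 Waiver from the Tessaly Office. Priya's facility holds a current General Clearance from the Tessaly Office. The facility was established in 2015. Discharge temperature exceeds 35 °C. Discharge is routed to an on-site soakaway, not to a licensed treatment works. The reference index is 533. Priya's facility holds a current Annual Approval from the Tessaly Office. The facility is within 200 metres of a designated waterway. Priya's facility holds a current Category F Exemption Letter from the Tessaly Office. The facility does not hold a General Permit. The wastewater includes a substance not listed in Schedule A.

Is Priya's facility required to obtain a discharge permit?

Exception (a) is satisfied on its face — the facility's floor area is 2,150 m², less than the 2,450 m² limit; discharge occurs on no more than two days per week. Applying paragraphs (f)–(k): (f) would limit (a) — a current General Waiver is held — but (g) sets (f) aside: (g) operates against (f): the baseline figure is 499, below the 515 limit. (h) is engaged (a current Standing Certificate is held), but yields to (i): (i) operates against (h): the facility is within 200 m of a designated waterway. (j) would limit (i) — a current General Clearance is held — but (k) sets (j) aside: (k) operates against (j): discharge temperature exceeds 35 °C. Exception (a) stands.
Exception (b) fails — the wastewater includes a non-Schedule-A substance.
Exception (c) fails — average daily discharge volume is 700 litres, not below 630 litres.
Exception (d) does not apply: no General Permit is held.
Exception (e) requires that all discharge is routed to a licensed treatment works; but discharge is not routed to a licensed treatment works, so (e) is unavailable.

No — exception (a) applies; Priya's facility is not required to obtain a discharge permit.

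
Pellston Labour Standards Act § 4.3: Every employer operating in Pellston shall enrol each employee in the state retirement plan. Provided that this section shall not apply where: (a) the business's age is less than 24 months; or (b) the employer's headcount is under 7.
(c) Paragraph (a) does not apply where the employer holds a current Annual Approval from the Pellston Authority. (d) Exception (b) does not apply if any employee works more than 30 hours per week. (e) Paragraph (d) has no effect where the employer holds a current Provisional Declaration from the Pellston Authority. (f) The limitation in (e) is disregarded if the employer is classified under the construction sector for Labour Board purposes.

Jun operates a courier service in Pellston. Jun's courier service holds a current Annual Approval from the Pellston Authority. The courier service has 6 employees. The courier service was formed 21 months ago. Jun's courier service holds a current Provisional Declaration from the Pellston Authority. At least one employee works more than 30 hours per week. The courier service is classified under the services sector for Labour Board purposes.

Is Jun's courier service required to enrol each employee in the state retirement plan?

All of (a)'s requirements are met (the business's age is 21 months, less than the 24 months limit). Turning to paragraph (c): (c) operates against (a): a current Annual Approval is held. Exception (a) does not apply.
Exception (b): the employer's headcount is 6, under the 7 limit — every condition holds. Considering the limiting provisions: (d) would limit (b) — at least one employee exceeds 30 hours/week — but (e) sets (d) aside: (e) operates — a current Provisional Declaration is held. (f), which would lift (e), does not operate here — the courier service is classified under the services sector. Exception (b) stands.

No — exception (b) applies; Jun's courier service is not required to enrol each employee in the state retirement plan.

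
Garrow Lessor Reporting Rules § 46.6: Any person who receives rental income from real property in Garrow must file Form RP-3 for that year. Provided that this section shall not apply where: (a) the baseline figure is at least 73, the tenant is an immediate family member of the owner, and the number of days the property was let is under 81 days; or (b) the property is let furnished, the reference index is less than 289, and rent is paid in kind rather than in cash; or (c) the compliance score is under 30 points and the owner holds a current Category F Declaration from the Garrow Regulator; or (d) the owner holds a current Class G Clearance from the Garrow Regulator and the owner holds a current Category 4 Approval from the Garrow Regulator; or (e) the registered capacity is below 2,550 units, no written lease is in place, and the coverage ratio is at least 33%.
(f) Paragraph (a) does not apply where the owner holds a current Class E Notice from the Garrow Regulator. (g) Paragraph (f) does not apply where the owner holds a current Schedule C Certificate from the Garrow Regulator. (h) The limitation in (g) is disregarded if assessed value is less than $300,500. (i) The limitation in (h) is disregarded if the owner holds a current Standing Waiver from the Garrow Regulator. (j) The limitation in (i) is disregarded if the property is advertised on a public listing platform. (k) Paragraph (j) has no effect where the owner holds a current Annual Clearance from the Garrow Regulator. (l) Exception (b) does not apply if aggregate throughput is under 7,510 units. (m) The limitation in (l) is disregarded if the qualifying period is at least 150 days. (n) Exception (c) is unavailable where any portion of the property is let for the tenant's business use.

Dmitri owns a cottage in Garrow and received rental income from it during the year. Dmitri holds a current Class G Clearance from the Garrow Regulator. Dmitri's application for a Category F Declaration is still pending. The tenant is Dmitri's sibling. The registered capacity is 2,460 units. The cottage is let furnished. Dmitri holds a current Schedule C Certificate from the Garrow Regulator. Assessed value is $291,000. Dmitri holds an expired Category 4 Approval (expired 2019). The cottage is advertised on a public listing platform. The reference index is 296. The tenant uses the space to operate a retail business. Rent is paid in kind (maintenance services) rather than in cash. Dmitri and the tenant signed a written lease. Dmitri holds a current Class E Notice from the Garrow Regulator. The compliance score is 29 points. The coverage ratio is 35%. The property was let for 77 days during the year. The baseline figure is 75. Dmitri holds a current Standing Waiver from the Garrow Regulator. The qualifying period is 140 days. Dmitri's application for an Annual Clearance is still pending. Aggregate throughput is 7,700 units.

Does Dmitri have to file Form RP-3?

Exception (a)'s conditions are all satisfied: the baseline figure is 75, meeting the 73 threshold; the tenant is an immediate family member; the number of days the property was let is 77 days, under the 81 days limit. But applying paragraphs (f)–(k): (f) is triggered — a current Class E Notice is held. (g) applies (a current Schedule C Certificate is held), but is displaced by (h): (h) is triggered — assessed value is $291,000, less than the $300,500 limit. (i) would limit (h) — a current Standing Waiver is held — but (j) sets (i) aside: (j) applies — the property is publicly advertised. (k), which would lift (j), does not operate here — no current Annual Clearance is held. (a) is therefore removed.
Exception (b) does not apply: the reference index is 296, not less than 289.
Exception (c) requires that the owner holds a current Category F Declaration from the Garrow Regulator; but the Category F Declaration is not current, so (c) is unavailable.
Exception (d) fails — there is no Category 4 Approval in force.
Exception (e) requires that no written lease is in place; but a written lease is in place, so (e) is unavailable.
No exception applies. The general rule governs.

Yes — Dmitri must file Form RP-3.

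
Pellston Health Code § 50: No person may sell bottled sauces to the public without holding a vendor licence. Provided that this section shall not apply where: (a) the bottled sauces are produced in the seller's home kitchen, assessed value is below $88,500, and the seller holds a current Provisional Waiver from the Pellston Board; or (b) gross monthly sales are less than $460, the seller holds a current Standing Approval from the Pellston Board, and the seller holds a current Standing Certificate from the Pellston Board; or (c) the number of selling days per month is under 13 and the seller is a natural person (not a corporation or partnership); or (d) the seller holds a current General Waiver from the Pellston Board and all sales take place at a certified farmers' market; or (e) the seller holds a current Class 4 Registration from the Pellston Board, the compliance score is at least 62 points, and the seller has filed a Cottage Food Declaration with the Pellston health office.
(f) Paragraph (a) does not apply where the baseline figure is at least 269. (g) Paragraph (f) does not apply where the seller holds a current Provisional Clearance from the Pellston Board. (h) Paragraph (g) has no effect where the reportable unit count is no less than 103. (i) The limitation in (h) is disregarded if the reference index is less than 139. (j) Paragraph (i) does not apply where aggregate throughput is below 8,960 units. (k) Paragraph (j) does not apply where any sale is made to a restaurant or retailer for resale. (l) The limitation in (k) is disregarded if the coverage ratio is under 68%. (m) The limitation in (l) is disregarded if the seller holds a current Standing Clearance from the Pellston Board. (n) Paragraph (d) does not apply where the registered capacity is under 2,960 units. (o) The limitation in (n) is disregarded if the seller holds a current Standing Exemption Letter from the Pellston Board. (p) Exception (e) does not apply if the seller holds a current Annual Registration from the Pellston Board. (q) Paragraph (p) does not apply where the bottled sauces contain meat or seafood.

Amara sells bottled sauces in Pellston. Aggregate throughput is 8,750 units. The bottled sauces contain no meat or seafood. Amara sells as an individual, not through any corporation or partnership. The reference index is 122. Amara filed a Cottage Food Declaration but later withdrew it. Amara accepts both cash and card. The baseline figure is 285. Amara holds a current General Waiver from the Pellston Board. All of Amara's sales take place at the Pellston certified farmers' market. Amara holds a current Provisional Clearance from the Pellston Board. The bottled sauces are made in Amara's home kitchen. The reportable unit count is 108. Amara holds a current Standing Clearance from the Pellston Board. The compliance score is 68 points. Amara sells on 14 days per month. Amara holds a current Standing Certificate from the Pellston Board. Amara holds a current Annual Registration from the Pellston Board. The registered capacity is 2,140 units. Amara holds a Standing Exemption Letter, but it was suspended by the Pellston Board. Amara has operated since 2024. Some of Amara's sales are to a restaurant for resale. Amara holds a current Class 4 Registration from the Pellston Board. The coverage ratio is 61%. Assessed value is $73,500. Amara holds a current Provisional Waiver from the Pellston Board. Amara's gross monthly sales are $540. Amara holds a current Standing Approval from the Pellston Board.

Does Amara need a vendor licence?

No — exception (a) applies; Amara is not required to hold a vendor licence.

All of (a)'s requirements are met (the bottled sauces are home-kitchen produced; assessed value is $73,500, below the $88,500 limit; a current Provisional Waiver is held). As to paragraphs (f)–(m): (f) is triggered (the baseline figure is 285, meeting the 269 threshold), but is overridden by (g): (g) applies — a current Provisional Clearance is held. (h) is engaged (the reportable unit count is 108, meeting the 103 threshold), but is overridden by (i): (i) operates against (h): the reference index is 122, less than the 139 limit. (j) would limit (i) — aggregate throughput is 8,750 units, below the 8,960 units limit — but (k) sets (j) aside: (k) operates — some sales are to a restaurant for resale. (l) would limit (k) — the coverage ratio is 61%, under the 68% limit — but (m) sets (l) aside: (m) is engaged — a current Standing Clearance is held. So (a) applies.
Exception (b) does not apply: gross monthly sales are $540, not less than $460.
Exception (c) does not apply: the number of selling days per month is 14, not under 13.
Exception (d): a current General Waiver is held; all sales are at a certified farmers' market — every condition holds. Turning to paragraphs (n)–(o): (n) operates against (d): the registered capacity is 2,140 units, under the 2,960 units limit. (o) is inapplicable (there is no Standing Exemption Letter in force), so (n) stands. So (d) is unavailable.
Exception (e) fails — the Cottage Food Declaration was withdrawn.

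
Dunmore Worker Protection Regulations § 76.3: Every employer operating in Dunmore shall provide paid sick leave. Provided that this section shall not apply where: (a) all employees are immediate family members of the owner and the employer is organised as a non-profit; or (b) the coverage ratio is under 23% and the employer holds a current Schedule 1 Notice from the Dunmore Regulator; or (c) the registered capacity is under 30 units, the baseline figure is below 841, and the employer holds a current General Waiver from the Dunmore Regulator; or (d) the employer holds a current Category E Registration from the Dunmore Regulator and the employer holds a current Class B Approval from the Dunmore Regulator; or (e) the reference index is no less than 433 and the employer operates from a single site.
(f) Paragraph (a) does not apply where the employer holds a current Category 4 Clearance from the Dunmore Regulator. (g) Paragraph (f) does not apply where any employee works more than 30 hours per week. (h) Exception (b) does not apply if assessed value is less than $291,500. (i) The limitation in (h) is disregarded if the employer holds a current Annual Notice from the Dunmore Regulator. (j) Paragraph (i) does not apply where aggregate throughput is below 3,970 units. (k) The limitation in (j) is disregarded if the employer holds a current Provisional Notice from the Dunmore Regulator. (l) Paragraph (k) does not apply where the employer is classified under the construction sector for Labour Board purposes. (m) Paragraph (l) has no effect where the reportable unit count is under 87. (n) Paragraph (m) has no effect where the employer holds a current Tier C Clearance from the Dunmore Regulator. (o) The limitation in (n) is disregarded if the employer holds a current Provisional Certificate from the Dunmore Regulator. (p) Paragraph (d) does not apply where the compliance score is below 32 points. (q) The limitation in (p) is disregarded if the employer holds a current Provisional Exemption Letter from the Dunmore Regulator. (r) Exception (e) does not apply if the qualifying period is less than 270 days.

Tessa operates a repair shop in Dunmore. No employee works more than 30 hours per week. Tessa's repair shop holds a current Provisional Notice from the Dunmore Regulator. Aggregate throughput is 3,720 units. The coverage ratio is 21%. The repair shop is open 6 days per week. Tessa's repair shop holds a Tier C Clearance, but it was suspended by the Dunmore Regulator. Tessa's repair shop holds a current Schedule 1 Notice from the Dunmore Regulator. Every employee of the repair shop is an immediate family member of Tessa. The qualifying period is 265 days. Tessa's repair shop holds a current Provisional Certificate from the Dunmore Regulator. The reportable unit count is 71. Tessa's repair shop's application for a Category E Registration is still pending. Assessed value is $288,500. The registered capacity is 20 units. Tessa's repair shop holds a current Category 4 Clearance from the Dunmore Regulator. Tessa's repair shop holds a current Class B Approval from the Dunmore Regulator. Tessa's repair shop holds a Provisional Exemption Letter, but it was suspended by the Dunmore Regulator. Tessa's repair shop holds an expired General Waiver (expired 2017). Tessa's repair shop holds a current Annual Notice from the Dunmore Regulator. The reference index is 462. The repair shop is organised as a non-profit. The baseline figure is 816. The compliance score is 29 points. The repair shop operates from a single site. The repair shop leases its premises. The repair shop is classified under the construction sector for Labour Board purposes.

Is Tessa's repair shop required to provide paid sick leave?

No — exception (b) applies; Tessa's repair shop is not required to provide paid sick leave.

Exception (a): every employee is an immediate family member; the employer is a non-profit — every condition holds. Turning to paragraphs (f)–(g): (f) operates against (a): a current Category 4 Clearance is held. (g), which would lift (f), is not engaged — no employee exceeds 30 hours/week. (a) is therefore removed.
All of (b)'s requirements are met (the coverage ratio is 21%, under the 23% limit; a current Schedule 1 Notice is held). Considering the limiting provisions: (h) would limit (b) — assessed value is $288,500, less than the $291,500 limit — but (i) sets (h) aside: (i) is engaged — a current Annual Notice is held. (j) would limit (i) — aggregate throughput is 3,720 units, below the 3,970 units limit — but (k) sets (j) aside: (k) operates against (j): a current Provisional Notice is held. (l) applies (the repair shop is classified under the construction sector), but yields to (m): (m) operates against (l): the reportable unit count is 71, under the 87 limit. (n), which would lift (m), does not operate here — the Tier C Clearance is not current. So (b) applies.
Exception (c) fails — there is no General Waiver in force.
Exception (d) does not apply: the Category E Registration is not current.
Exception (e) is satisfied on its face — the reference index is 462, meeting the 433 threshold; the employer operates from a single site. But: (r) operates against (e): the qualifying period is 265 days, less than the 270 days limit. So (e) is unavailable.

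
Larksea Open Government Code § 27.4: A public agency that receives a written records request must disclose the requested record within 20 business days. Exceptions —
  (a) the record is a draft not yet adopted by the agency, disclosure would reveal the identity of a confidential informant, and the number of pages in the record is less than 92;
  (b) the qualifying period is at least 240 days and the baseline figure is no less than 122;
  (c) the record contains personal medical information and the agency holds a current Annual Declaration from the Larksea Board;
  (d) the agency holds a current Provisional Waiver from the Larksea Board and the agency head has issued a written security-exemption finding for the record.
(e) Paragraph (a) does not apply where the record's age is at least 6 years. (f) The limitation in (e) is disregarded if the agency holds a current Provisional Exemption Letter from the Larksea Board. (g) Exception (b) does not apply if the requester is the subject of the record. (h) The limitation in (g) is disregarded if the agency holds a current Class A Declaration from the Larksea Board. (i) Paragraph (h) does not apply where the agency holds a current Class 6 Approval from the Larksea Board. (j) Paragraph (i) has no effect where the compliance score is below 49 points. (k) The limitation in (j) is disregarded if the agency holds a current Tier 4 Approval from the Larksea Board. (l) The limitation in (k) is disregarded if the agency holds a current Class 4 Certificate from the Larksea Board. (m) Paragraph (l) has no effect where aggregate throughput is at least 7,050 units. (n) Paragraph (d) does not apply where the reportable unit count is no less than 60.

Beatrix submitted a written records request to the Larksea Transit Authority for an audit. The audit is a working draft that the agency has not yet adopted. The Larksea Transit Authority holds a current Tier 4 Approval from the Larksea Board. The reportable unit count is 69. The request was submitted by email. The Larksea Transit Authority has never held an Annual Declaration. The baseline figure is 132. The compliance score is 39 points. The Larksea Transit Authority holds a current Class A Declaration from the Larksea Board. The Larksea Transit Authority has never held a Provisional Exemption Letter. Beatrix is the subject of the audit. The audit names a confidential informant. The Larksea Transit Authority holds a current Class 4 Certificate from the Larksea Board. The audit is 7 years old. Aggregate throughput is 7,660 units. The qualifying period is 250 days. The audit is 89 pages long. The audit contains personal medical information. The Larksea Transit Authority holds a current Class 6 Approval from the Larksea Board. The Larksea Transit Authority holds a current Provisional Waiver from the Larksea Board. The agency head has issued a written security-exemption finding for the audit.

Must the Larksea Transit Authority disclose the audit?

Yes — the Larksea Transit Authority must disclose the audit.

Exception (a): the audit is an unadopted draft; the audit names a confidential informant; the number of pages in the record is 89, less than the 92 limit — every condition holds. Turning to paragraphs (e)–(f): (e) applies — the record's age is 7 years, meeting the 6 years threshold. (f) is not engaged (there is no Provisional Exemption Letter in force), so (e) stands. (a) is therefore removed.
Exception (b): the qualifying period is 250 days, meeting the 240 days threshold; the baseline figure is 132, meeting the 122 threshold — every condition holds. But: (g) is engaged — Beatrix is the subject of the audit. (h) is triggered (a current Class A Declaration is held), but yields to (i): (i) operates against (h): a current Class 6 Approval is held. (j) would limit (i) — the compliance score is 39 points, below the 49 points limit — but (k) sets (j) aside: (k) is triggered — a current Tier 4 Approval is held. (l) would limit (k) — a current Class 4 Certificate is held — but (m) sets (l) aside: (m) operates against (l): aggregate throughput is 7,660 units, meeting the 7,050 units threshold. Exception (b) does not apply.
Exception (c) fails — the Annual Declaration is not current.
Exception (d) is satisfied on its face — a current Provisional Waiver is held; a written security-exemption finding has been issued. But applying paragraph (n): (n) operates — the reportable unit count is 69, meeting the 60 threshold. Exception (d) does not apply.
None of the exceptions is available; § 27.4 applies in full.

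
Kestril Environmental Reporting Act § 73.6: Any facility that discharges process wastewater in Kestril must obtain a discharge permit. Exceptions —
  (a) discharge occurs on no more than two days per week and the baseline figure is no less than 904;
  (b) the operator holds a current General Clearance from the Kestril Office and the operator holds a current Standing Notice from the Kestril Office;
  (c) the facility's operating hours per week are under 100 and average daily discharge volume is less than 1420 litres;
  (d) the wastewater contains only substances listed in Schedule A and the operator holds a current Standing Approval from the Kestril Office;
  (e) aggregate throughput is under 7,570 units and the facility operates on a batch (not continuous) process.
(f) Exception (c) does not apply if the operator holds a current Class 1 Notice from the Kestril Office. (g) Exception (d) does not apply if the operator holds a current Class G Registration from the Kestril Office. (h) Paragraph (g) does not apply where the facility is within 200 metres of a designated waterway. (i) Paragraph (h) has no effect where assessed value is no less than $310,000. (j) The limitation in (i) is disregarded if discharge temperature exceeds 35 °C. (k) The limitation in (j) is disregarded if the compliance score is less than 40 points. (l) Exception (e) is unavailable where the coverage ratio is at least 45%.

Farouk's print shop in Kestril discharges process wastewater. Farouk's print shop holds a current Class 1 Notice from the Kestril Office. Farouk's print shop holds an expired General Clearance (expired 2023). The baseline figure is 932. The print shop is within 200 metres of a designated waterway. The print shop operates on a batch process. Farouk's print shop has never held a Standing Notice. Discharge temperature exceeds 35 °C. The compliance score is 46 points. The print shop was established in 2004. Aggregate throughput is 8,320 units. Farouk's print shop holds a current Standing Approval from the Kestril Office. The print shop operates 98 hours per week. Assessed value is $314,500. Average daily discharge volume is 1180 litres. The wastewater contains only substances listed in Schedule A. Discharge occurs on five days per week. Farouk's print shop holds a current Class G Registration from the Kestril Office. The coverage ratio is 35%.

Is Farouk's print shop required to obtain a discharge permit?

Exception (a) requires that discharge occurs on no more than two days per week; but discharge occurs on five days per week, so (a) is unavailable.
Exception (b) requires that the operator holds a current General Clearance from the Kestril Office; but the General Clearance is not current, so (b) is unavailable.
Exception (c)'s conditions are all satisfied: the facility's operating hours per week are 98, under the 100 limit; average daily discharge volume is 1180 litres, less than the 1420 litres limit. Turning to paragraph (f): (f) applies — a current Class 1 Notice is held. So (c) is unavailable.
Exception (d): the wastewater is Schedule-A-only; a current Standing Approval is held — every condition holds. As to paragraphs (g)–(k): (g) would limit (d) — a current Class G Registration is held — but (h) sets (g) aside: (h) is triggered — the print shop is within 200 m of a designated waterway. (i) would limit (h) — assessed value is $314,500, meeting the $310,000 threshold — but (j) sets (i) aside: (j) operates against (i): discharge temperature exceeds 35 °C. (k), which would lift (j), is not engaged — the compliance score is 46 points, not less than 40 points. So (d) applies.
Exception (e) fails — aggregate throughput is 8,320 units, not under 7,570 units.

No — exception (d) applies; Farouk's print shop is not required to obtain a discharge permit.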